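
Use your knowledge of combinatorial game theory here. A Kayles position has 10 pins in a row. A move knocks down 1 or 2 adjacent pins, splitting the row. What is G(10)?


Kayles: a move removes 1 or 2 adjacent pins from a contiguous row.
Removing pins from a row of k leaves two independent rows (a, b) with a + b = k - 1 (one pin) or a + b = k - 2 (two pins); an end removal gives a = 0.
By Sprague-Grundy, G(k) = mex{ G(a) XOR G(b) } over all these splits. G(0) = 0.
G(1): splits (0,0):0^0=0 -> mex({0}) = 1
G(2): splits (0,1):0^1=1 (0,0):0^0=0 -> mex({0, 1}) = 2
G(3): splits (0,2):0^2=2 (1,1):1^1=0 (0,1):0^1=1 -> mex({0, 1, 2}) = 3
G(4): splits (0,3):0^3=3 (1,2):1^2=3 (0,2):0^2=2 (1,1):1^1=0 -> mex({0, 2, 3}) = 1
G(5): splits (0,4):0^1=1 (1,3):1^3=2 (2,2):2^2=0 (0,3):0^3=3 (1,2):1^2=3 -> mex({0, 1, 2, 3}) = 4
G(6) = mex({0, 1, 2, 4}) = 3
G(7) = mex({0, 1, 3, 4, 5}) = 2
G(8) = mex({0, 2, 3, 5, 6}) = 1
G(9) = mex({0, 1, 2, 3, 6, 7}) = 4
G(10) = mex({0, 1, 3, 4, 5, 7}) = 2
Therefore G(10) = 2.

2


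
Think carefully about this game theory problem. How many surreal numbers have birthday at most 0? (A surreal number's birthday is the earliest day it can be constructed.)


Day 0: {|} = 0 is born. Count = 1.
Day n: the number of surreal numbers born by day n is 2^(n+1) - 1.
By day 0: 2^1 - 1 = 1
By day 0: 1 surreal numbers.

1


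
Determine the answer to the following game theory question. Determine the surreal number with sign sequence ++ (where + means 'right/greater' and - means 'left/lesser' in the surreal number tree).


Sign expansion: ++
Rule: track bounds (lo, hi), initially (-inf, +inf). On '+', the current value becomes lo and we move to the simplest number in (value, hi): value + 1 if hi = +inf, otherwise the midpoint (value + hi)/2. On '-', the current value becomes hi and we move to value - 1 if lo = -inf, otherwise the midpoint (lo + value)/2.
Start at 0.
Step 1: sign = +, move right. Bounds: (0, +inf). Value = 1
Step 2: sign = +, move right. Bounds: (1, +inf). Value = 2
The surreal number with sign expansion ++ is 2.

2


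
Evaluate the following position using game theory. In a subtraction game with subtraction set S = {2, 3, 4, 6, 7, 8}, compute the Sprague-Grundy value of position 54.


The subtraction set is S = {2, 3, 4, 6, 7, 8}.
G(k) = mex{ G(k - s) : s in S, s <= k }. We compute iteratively: G(0) = 0.
G(1) = mex({}) = 0
G(2) = mex({0}) = 1
G(3) = mex({0}) = 1
G(4) = mex({0, 1}) = 2
G(5) = mex({0, 1}) = 2
G(6) = mex({0, 1, 2}) = 3
G(7) = mex({0, 1, 2}) = 3
G(8) = mex({0, 1, 2, 3}) = 4
G(9) = mex({0, 1, 2, 3}) = 4
G(10) = mex({1, 2, 3, 4}) = 0
G(11) = mex({1, 2, 3, 4}) = 0
G(12) = mex({0, 2, 3, 4}) = 1
G(13) = mex({0, 2, 3, 4}) = 1
G(14) = mex({0, 1, 3, 4}) = 2
G(15) = mex({0, 1, 3, 4}) = 2
G(16) = mex({0, 1, 2, 4}) = 3
G(17) = mex({0, 1, 2, 4}) = 3
Observe that G(10)..G(17) = 0, 0, 1, 1, 2, 2, 3, 3 repeats G(0)..G(7) = 0, 0, 1, 1, 2, 2, 3, 3.
For k >= max(S) = 8, G(k) is determined by the previous 8 values G(k-8)..G(k-1); a window of 8 consecutive values has recurred shifted by 10, so by induction G(k + 10) = G(k) for all k >= 0: the sequence is periodic from the start with period 10.
One period: G(0..9) = 0, 0, 1, 1, 2, 2, 3, 3, 4, 4.
54 mod 10 = 4, so G(54) = G(4) = 2.

2


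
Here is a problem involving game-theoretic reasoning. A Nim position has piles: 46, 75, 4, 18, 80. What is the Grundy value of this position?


We need the XOR (exclusive or) of all pile sizes.
After XOR-ing pile 1 (size 46): 0 XOR 46 = 46
After XOR-ing pile 2 (size 75): 46 XOR 75 = 101
After XOR-ing pile 3 (size 4): 101 XOR 4 = 97
After XOR-ing pile 4 (size 18): 97 XOR 18 = 115
After XOR-ing pile 5 (size 80): 115 XOR 80 = 35
The Nim-value of this position is 35.

35


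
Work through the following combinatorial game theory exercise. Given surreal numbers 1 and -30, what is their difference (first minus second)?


x = 1, y = -30
x - y = 1 - -30 = 31

31


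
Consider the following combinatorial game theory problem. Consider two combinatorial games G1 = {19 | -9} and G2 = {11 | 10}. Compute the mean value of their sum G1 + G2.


G1 = {19 | -9}, G2 = {11 | 10}
Each is a switch {a | b} with numbers a > b; its mean value is (a + b)/2, and mean value is additive over game sums: m(G1 + G2) = m(G1) + m(G2).
Mean of G1 = (19 + (-9))/2 = 10/2 = 5
Mean of G2 = (11 + (10))/2 = 21/2 = 21/2
Mean of G1 + G2 = 5 + 21/2 = 31/2

31/2


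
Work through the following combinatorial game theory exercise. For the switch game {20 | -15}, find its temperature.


The game is {20 | -15}, a switch {a | b} with numbers a > b.
Cooling {a | b} by t gives {a - t | b + t}, which stops being hot when a - t = b + t, i.e. at t = (a - b)/2. So the temperature of a switch is (a - b)/2.
Temperature = (Left option - Right option) / 2
= (20 - (-15)) / 2
= 35 / 2
= 35/2

35/2


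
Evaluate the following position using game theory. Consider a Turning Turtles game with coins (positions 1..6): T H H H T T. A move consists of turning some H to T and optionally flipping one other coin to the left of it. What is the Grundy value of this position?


Coins: T H H H T T
Key fact: a single head at position k behaves exactly like a Nim heap of size k (turning it to T and optionally flipping a coin at j < k corresponds to moving the heap from k to j, or to 0), and heads combine as a disjunctive sum (two heads at the same place would cancel, matching j XOR j = 0). So the Nim-value is the XOR of the 1-indexed positions of the heads.
Face-up positions (1-indexed): [2, 3, 4]
XOR 0 with 2: 0 XOR 2 = 2
XOR 2 with 3: 2 XOR 3 = 1
XOR 1 with 4: 1 XOR 4 = 5
Nim-value = 5

5


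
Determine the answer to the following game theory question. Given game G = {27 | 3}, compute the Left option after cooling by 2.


Original game: {27 | 3} (a switch {a | b} with a > b).
Cooling by t (for t below the temperature (a - b)/2 = 12) taxes each move by t: {a | b} cooled by t is {a - t | b + t}.
Cooling amount: t = 2
Cooled Left option: 27 - 2 = 25
Cooled Right option: 3 + 2 = 5
Cooled game: {25 | 5}
Left option = 25

25


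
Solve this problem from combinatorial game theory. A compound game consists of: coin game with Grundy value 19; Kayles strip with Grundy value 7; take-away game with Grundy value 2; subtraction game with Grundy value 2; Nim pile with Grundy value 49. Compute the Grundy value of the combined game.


By the Sprague-Grundy theorem, the Grundy value of a sum of games is the XOR of individual Grundy values.
coin game: Grundy value = 19. Running XOR: 0 XOR 19 = 19
Kayles strip: Grundy value = 7. Running XOR: 19 XOR 7 = 20
take-away game: Grundy value = 2. Running XOR: 20 XOR 2 = 22
subtraction game: Grundy value = 2. Running XOR: 22 XOR 2 = 20
Nim pile: Grundy value = 49. Running XOR: 20 XOR 49 = 37
The combined Grundy value is 37.

37


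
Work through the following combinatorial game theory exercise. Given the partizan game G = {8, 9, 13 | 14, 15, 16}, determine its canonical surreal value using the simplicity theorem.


Left options: {8, 9, 13}, max = 13
Right options: {14, 15, 16}, min = 14
All options are numbers and max(Left) < min(Right), so by the simplicity theorem the value is the simplest (earliest-born) number strictly between 13 and 14.
No integer lies strictly between 13 and 14, so the value is the dyadic rational m/2^k in the interval with the smallest k (then m odd); search k = 1, 2, ...:
Denominator 2: 27/2 lies strictly between 13 and 14 -- found.
The simplest number in the interval is 27/2.
Game value = 27/2

27/2


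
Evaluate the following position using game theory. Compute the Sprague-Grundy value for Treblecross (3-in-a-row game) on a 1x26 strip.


Treblecross: place X on empty cells; 3-in-a-row wins.
Playing within two cells of an existing X lets the opponent win at once, so sensible play treats the cells i-2..i+2 around each X as dead. The player left with no safe cell loses, so this is a normal-play take-away game on strips of safe cells.
Placing X at cell i (0-indexed) of a strip of k safe cells leaves independent strips of sizes max(0, i-2) and max(0, k-i-3). Hence G(k) = mex{ G(max(0,i-2)) XOR G(max(0,k-i-3)) : 0 <= i < k }, with G(0) = 0.
G(1): splits (0,0):0^0=0 -> mex({0}) = 1
G(2): splits (0,0):0^0=0 -> mex({0}) = 1
G(3): splits (0,0):0^0=0 -> mex({0}) = 1
G(4): splits (0,1):0^1=1 (0,0):0^0=0 -> mex({0, 1}) = 2
G(5): splits (0,2):0^1=1 (0,1):0^1=1 (0,0):0^0=0 -> mex({0, 1}) = 2
G(6) = mex({1}) = 0
G(7) = mex({0, 1, 2}) = 3
G(8) = mex({0, 1, 2}) = 3
G(9) = mex({0, 2}) = 1
G(10) = mex({0, 2, 3}) = 1
G(11) = mex({0, 3}) = 1
G(12) = mex({1, 3}) = 0
G(13) = mex({0, 1, 2, 3}) = 4
G(14) = mex({0, 1, 2}) = 3
G(15) = mex({0, 1, 2}) = 3
G(16) = mex({0, 1, 2, 4}) = 3
G(17) = mex({0, 1, 3, 4}) = 2
G(18) = mex({0, 1, 3, 4}) = 2
G(19) = mex({0, 1, 3, 5}) = 2
G(20) = mex({0, 1, 2, 3, 5}) = 4
G(21) = mex({0, 1, 2, 3, 5}) = 4
G(22) = mex({1, 2, 6}) = 0
G(23) = mex({0, 1, 2, 3, 4, 6}) = 5
G(24) = mex({0, 1, 2, 3, 4}) = 5
G(25) = mex({0, 1, 3, 4, 7}) = 2
G(26) = mex({0, 1, 3, 4, 5, 7}) = 2
Therefore G(26) = 2.

2


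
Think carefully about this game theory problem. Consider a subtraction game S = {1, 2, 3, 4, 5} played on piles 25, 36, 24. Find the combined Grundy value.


Subtraction set: {1, 2, 3, 4, 5}
For this subtraction set, G(n) = n mod 6 (period = max + 1 = 6).
Pile 1 (size 25): G(25) = 25 mod 6 = 1
Pile 2 (size 36): G(36) = 36 mod 6 = 0
Pile 3 (size 24): G(24) = 24 mod 6 = 0
Total Grundy value = XOR of all: 1 XOR 0 XOR 0 = 1

1


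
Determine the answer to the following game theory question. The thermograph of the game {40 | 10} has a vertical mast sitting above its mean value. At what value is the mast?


Game = {40 | 10}, a switch {a | b} with numbers a > b.
Its thermograph has left wall a - t and right wall b + t, which meet at t = (a - b)/2, where both equal (a + b)/2. So the mast (mean value) is at (a + b)/2.
Mean = (40 + (10))/2 = 50/2 = 25

25


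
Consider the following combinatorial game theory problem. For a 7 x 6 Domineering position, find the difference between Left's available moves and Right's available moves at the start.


Board is 7 x 6 (rows x cols).
Left (vertical) placements: (rows-1) * cols = 6 * 6 = 36
Right (horizontal) placements: rows * (cols-1) = 7 * 5 = 35
Advantage = Left - Right = 36 - 35 = 1

1


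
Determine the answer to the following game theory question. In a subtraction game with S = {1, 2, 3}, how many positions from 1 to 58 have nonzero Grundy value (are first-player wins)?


Subtraction set S = {1, 2, 3}, so G(n) = n mod 4.
G(n) = 0 when n is a multiple of 4.
Multiples of 4 in [1, 58]: 14
N-positions (nonzero Grundy) = 58 - 14 = 44

44


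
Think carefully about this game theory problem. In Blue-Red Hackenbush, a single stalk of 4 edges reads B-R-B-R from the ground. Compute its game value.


Edges (from ground): B-R-B-R
By Berlekamp's sign-expansion rule, a Blue-Red Hackenbush stalk has the value of the surreal number whose sign sequence is the edge sequence with B -> + and R -> -.
Sign sequence: +-+-
Trace the sign expansion in the surreal number tree, starting from 0:
Edge 1: B (sign +) -> bounds (0, +inf), value = 1
Edge 2: R (sign -) -> bounds (0, 1), value = 1/2
Edge 3: B (sign +) -> bounds (1/2, 1), value = 3/4
Edge 4: R (sign -) -> bounds (1/2, 3/4), value = 5/8
Game value = 5/8

5/8


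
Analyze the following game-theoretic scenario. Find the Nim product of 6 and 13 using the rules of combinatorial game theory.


Nim multiplication is bilinear over XOR: (u XOR v) * w = (u*w) XOR (v*w).
So we split each operand into its bit components and XOR the pairwise Nim products.
6 = 2 + 4 (as XOR of powers of 2).
13 = 1 + 4 + 8 (as XOR of powers of 2).
Using the standard Nim-product table on single bits:
  2*2 = 3,   2*4 = 8,   2*8 = 12,
  4*4 = 6,   4*8 = 11,  8*8 = 13,
and  1*x = x (identity), k*l = l*k (commutative).
Pairwise Nim products:
  2 * 1 = 2
  2 * 4 = 8
  2 * 8 = 12
  4 * 1 = 4
  4 * 4 = 6
  4 * 8 = 11
XOR them: 2 XOR 8 XOR 12 XOR 4 XOR 6 XOR 11 = 15.
Result: 6 * 13 = 15 (in Nim).

15


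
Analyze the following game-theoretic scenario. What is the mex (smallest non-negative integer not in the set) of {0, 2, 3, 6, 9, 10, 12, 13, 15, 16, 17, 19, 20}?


Set = {0, 2, 3, 6, 9, 10, 12, 13, 15, 16, 17, 19, 20}
0 is in the set.
1 is NOT in the set. This is the mex.
mex = 1

1


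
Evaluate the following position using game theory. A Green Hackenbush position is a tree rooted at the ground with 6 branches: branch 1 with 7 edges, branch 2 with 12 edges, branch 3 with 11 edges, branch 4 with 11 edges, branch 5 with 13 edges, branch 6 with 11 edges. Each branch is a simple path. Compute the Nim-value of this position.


The tree has 6 branches from the ground vertex.
In Green Hackenbush, the Nim-value of a simple path of length k is k.
Branch 1: length 7, Nim-value = 7
Branch 2: length 12, Nim-value = 12
Branch 3: length 11, Nim-value = 11
Branch 4: length 11, Nim-value = 11
Branch 5: length 13, Nim-value = 13
Branch 6: length 11, Nim-value = 11
Total Nim-value = XOR of all branch values:
0 XOR 7 = 7
7 XOR 12 = 11
11 XOR 11 = 0
0 XOR 11 = 11
11 XOR 13 = 6
6 XOR 11 = 13
Nim-value of the tree = 13

13


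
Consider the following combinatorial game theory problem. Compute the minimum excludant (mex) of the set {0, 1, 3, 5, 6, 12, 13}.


Set = {0, 1, 3, 5, 6, 12, 13}
0 is in the set.
1 is in the set.
2 is NOT in the set. This is the mex.
mex = 2

2


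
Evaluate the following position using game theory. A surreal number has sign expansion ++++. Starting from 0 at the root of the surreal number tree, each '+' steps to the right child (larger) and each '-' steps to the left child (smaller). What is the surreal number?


Sign expansion: ++++
Rule: track bounds (lo, hi), initially (-inf, +inf). On '+', the current value becomes lo and we move to the simplest number in (value, hi): value + 1 if hi = +inf, otherwise the midpoint (value + hi)/2. On '-', the current value becomes hi and we move to value - 1 if lo = -inf, otherwise the midpoint (lo + value)/2.
Start at 0.
Step 1: sign = +, move right. Bounds: (0, +inf). Value = 1
Step 2: sign = +, move right. Bounds: (1, +inf). Value = 2
Step 3: sign = +, move right. Bounds: (2, +inf). Value = 3
Step 4: sign = +, move right. Bounds: (3, +inf). Value = 4
The surreal number with sign expansion ++++ is 4.

4


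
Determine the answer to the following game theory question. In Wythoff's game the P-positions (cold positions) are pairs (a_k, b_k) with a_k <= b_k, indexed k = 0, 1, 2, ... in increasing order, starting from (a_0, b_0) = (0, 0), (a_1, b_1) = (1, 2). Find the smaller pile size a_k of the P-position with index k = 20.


By Wythoff's theorem, a_k = floor(k * phi) and b_k = floor(k * phi^2) = a_k + k, where phi = (1 + sqrt(5))/2 is the golden ratio.
phi = (1 + sqrt(5))/2 = 1.618034
k = 20
k * phi = 20 * 1.618034 = 32.360680
a_20 = floor(k * phi) = 32

32


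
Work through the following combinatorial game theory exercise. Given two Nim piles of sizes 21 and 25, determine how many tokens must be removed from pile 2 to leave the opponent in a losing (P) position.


Piles: 21 and 25
Current XOR: 21 XOR 25 = 12 (non-zero, so this is an N-position).
To make the XOR zero, we need to find a move that balances the piles.
For pile 2 (size 25): target = 25 XOR 12 = 21
We reduce pile 2 from 25 to 21.
Tokens removed: 25 - 21 = 4
Verification: 21 XOR 21 = 0

4


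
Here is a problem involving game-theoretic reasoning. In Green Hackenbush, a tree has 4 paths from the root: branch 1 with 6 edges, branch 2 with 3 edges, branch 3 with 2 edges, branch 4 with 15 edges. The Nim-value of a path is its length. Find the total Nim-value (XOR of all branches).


The tree has 4 branches from the ground vertex.
In Green Hackenbush, the Nim-value of a simple path of length k is k.
Branch 1: length 6, Nim-value = 6
Branch 2: length 3, Nim-value = 3
Branch 3: length 2, Nim-value = 2
Branch 4: length 15, Nim-value = 15
Total Nim-value = XOR of all branch values:
0 XOR 6 = 6
6 XOR 3 = 5
5 XOR 2 = 7
7 XOR 15 = 8
Nim-value of the tree = 8

8


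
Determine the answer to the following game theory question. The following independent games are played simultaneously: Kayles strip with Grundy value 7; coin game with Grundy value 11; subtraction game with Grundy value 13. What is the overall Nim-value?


By the Sprague-Grundy theorem, the Grundy value of a sum of games is the XOR of individual Grundy values.
Kayles strip: Grundy value = 7. Running XOR: 0 XOR 7 = 7
coin game: Grundy value = 11. Running XOR: 7 XOR 11 = 12
subtraction game: Grundy value = 13. Running XOR: 12 XOR 13 = 1
The combined Grundy value is 1.

1


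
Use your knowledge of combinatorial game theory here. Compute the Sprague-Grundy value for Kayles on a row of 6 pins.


Kayles: a move removes 1 or 2 adjacent pins from a contiguous row.
Removing pins from a row of k leaves two independent rows (a, b) with a + b = k - 1 (one pin) or a + b = k - 2 (two pins); an end removal gives a = 0.
By Sprague-Grundy, G(k) = mex{ G(a) XOR G(b) } over all these splits. G(0) = 0.
G(1): splits (0,0):0^0=0 -> mex({0}) = 1
G(2): splits (0,1):0^1=1 (0,0):0^0=0 -> mex({0, 1}) = 2
G(3): splits (0,2):0^2=2 (1,1):1^1=0 (0,1):0^1=1 -> mex({0, 1, 2}) = 3
G(4): splits (0,3):0^3=3 (1,2):1^2=3 (0,2):0^2=2 (1,1):1^1=0 -> mex({0, 2, 3}) = 1
G(5): splits (0,4):0^1=1 (1,3):1^3=2 (2,2):2^2=0 (0,3):0^3=3 (1,2):1^2=3 -> mex({0, 1, 2, 3}) = 4
G(6) = mex({0, 1, 2, 4}) = 3
Therefore G(6) = 3.

3


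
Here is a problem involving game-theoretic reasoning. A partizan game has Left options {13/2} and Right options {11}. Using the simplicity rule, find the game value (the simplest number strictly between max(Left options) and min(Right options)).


Left options: {13/2}, max = 13/2
Right options: {11}, min = 11
All options are numbers and max(Left) < min(Right), so by the simplicity theorem the value is the simplest (earliest-born) number strictly between 13/2 and 11.
Integers 7 through 10 all lie strictly between 13/2 and 11.
Among integers, the simplest (lowest birthday = smallest |n|; 0 is born on day 0, +-n on day n) is 7.
No non-integer in the interval can be simpler: if x is a non-integer in the interval, then floor(x) or ceil(x) also lies in the interval (the interval contains an integer), and both are proper prefixes of x's sign expansion, i.e. born earlier. So the game value is 7.
Game value = 7

7


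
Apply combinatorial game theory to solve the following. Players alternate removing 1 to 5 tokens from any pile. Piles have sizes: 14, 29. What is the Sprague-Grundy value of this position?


Subtraction set: {1, 2, 3, 4, 5}
For this subtraction set, G(n) = n mod 6 (period = max + 1 = 6).
Pile 1 (size 14): G(14) = 14 mod 6 = 2
Pile 2 (size 29): G(29) = 29 mod 6 = 5
Total Grundy value = XOR of all: 2 XOR 5 = 7

7


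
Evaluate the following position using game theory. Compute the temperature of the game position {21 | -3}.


The game is {21 | -3}, a switch {a | b} with numbers a > b.
Cooling {a | b} by t gives {a - t | b + t}, which stops being hot when a - t = b + t, i.e. at t = (a - b)/2. So the temperature of a switch is (a - b)/2.
Temperature = (Left option - Right option) / 2
= (21 - (-3)) / 2
= 24 / 2
= 12

12


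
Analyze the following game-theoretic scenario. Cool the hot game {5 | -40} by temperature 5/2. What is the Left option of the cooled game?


Original game: {5 | -40} (a switch {a | b} with a > b).
Cooling by t (for t below the temperature (a - b)/2 = 45/2) taxes each move by t: {a | b} cooled by t is {a - t | b + t}.
Cooling amount: t = 5/2
Cooled Left option: 5 - 5/2 = 5/2
Cooled Right option: -40 + 5/2 = -75/2
Cooled game: {5/2 | -75/2}
Left option = 5/2

5/2


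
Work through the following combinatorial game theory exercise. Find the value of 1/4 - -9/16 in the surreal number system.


x = 1/4, y = -9/16
Converting to common denominator: 16
x = 4/16, y = -9/16
x - y = 1/4 - -9/16 = 13/16

13/16


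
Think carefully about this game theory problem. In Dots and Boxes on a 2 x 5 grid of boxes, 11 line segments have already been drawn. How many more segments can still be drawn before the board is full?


Grid: 2 x 5 boxes, i.e. 3 rows and 6 columns of dots.
Horizontal edges: (rows + 1) * cols = 3 * 5 = 15
Vertical edges: rows * (cols + 1) = 2 * 6 = 12
Total edges: 15 + 12 = 27
Edges drawn: 11
Remaining: 27 - 11 = 16

16


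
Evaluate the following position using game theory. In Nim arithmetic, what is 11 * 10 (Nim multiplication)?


Nim multiplication is bilinear over XOR: (u XOR v) * w = (u*w) XOR (v*w).
So we split each operand into its bit components and XOR the pairwise Nim products.
11 = 1 + 2 + 8 (as XOR of powers of 2).
10 = 2 + 8 (as XOR of powers of 2).
Using the standard Nim-product table on single bits:
  2*2 = 3,   2*4 = 8,   2*8 = 12,
  4*4 = 6,   4*8 = 11,  8*8 = 13,
and  1*x = x (identity), k*l = l*k (commutative).
Pairwise Nim products:
  1 * 2 = 2
  1 * 8 = 8
  2 * 2 = 3
  2 * 8 = 12
  8 * 2 = 12
  8 * 8 = 13
XOR them: 2 XOR 8 XOR 3 XOR 12 XOR 12 XOR 13 = 4.
Result: 11 * 10 = 4 (in Nim).

4


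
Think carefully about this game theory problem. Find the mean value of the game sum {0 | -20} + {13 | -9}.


G1 = {0 | -20}, G2 = {13 | -9}
Each is a switch {a | b} with numbers a > b; its mean value is (a + b)/2, and mean value is additive over game sums: m(G1 + G2) = m(G1) + m(G2).
Mean of G1 = (0 + (-20))/2 = -20/2 = -10
Mean of G2 = (13 + (-9))/2 = 4/2 = 2
Mean of G1 + G2 = -10 + 2 = -8

-8


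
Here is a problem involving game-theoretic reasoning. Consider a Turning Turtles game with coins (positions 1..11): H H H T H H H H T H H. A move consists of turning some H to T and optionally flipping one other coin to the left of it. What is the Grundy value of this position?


Coins: H H H T H H H H T H H
Key fact: a single head at position k behaves exactly like a Nim heap of size k (turning it to T and optionally flipping a coin at j < k corresponds to moving the heap from k to j, or to 0), and heads combine as a disjunctive sum (two heads at the same place would cancel, matching j XOR j = 0). So the Nim-value is the XOR of the 1-indexed positions of the heads.
Face-up positions (1-indexed): [1, 2, 3, 5, 6, 7, 8, 10, 11]
XOR 0 with 1: 0 XOR 1 = 1
XOR 1 with 2: 1 XOR 2 = 3
XOR 3 with 3: 3 XOR 3 = 0
XOR 0 with 5: 0 XOR 5 = 5
XOR 5 with 6: 5 XOR 6 = 3
XOR 3 with 7: 3 XOR 7 = 4
XOR 4 with 8: 4 XOR 8 = 12
XOR 12 with 10: 12 XOR 10 = 6
XOR 6 with 11: 6 XOR 11 = 13
Nim-value = 13

13


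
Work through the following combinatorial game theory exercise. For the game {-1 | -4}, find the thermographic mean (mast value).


Game = {-1 | -4}, a switch {a | b} with numbers a > b.
Its thermograph has left wall a - t and right wall b + t, which meet at t = (a - b)/2, where both equal (a + b)/2. So the mast (mean value) is at (a + b)/2.
Mean = (-1 + (-4))/2 = -5/2 = -5/2

-5/2


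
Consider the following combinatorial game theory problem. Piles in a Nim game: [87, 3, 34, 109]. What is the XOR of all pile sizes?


We need the XOR (exclusive or) of all pile sizes.
After XOR-ing pile 1 (size 87): 0 XOR 87 = 87
After XOR-ing pile 2 (size 3): 87 XOR 3 = 84
After XOR-ing pile 3 (size 34): 84 XOR 34 = 118
After XOR-ing pile 4 (size 109): 118 XOR 109 = 27
The Nim-value of this position is 27.

27


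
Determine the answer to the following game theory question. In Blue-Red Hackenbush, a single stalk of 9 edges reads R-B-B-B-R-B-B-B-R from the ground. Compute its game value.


Edges (from ground): R-B-B-B-R-B-B-B-R
By Berlekamp's sign-expansion rule, a Blue-Red Hackenbush stalk has the value of the surreal number whose sign sequence is the edge sequence with B -> + and R -> -.
Sign sequence: -+++-+++-
Trace the sign expansion in the surreal number tree, starting from 0:
Edge 1: R (sign -) -> bounds (-inf, 0), value = -1
Edge 2: B (sign +) -> bounds (-1, 0), value = -1/2
Edge 3: B (sign +) -> bounds (-1/2, 0), value = -1/4
Edge 4: B (sign +) -> bounds (-1/4, 0), value = -1/8
Edge 5: R (sign -) -> bounds (-1/4, -1/8), value = -3/16
Edge 6: B (sign +) -> bounds (-3/16, -1/8), value = -5/32
Edge 7: B (sign +) -> bounds (-5/32, -1/8), value = -9/64
Edge 8: B (sign +) -> bounds (-9/64, -1/8), value = -17/128
Edge 9: R (sign -) -> bounds (-9/64, -17/128), value = -35/256
Game value = -35/256

-35/256


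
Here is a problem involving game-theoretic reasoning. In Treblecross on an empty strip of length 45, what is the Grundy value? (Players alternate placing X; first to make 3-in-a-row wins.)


Treblecross: place X on empty cells; 3-in-a-row wins.
Playing within two cells of an existing X lets the opponent win at once, so sensible play treats the cells i-2..i+2 around each X as dead. The player left with no safe cell loses, so this is a normal-play take-away game on strips of safe cells.
Placing X at cell i (0-indexed) of a strip of k safe cells leaves independent strips of sizes max(0, i-2) and max(0, k-i-3). Hence G(k) = mex{ G(max(0,i-2)) XOR G(max(0,k-i-3)) : 0 <= i < k }, with G(0) = 0.
G(1): splits (0,0):0^0=0 -> mex({0}) = 1
G(2): splits (0,0):0^0=0 -> mex({0}) = 1
G(3): splits (0,0):0^0=0 -> mex({0}) = 1
G(4): splits (0,1):0^1=1 (0,0):0^0=0 -> mex({0, 1}) = 2
G(5): splits (0,2):0^1=1 (0,1):0^1=1 (0,0):0^0=0 -> mex({0, 1}) = 2
G(6) = mex({1}) = 0
G(7) = mex({0, 1, 2}) = 3
G(8) = mex({0, 1, 2}) = 3
G(9) = mex({0, 2}) = 1
G(10) = mex({0, 2, 3}) = 1
G(11) = mex({0, 3}) = 1
G(12) = mex({1, 3}) = 0
G(13) = mex({0, 1, 2, 3}) = 4
G(14) = mex({0, 1, 2}) = 3
G(15) = mex({0, 1, 2}) = 3
G(16) = mex({0, 1, 2, 4}) = 3
G(17) = mex({0, 1, 3, 4}) = 2
G(18) = mex({0, 1, 3, 4}) = 2
G(19) = mex({0, 1, 3, 5}) = 2
G(20) = mex({0, 1, 2, 3, 5}) = 4
G(21) = mex({0, 1, 2, 3, 5}) = 4
G(22) = mex({1, 2, 6}) = 0
G(23) = mex({0, 1, 2, 3, 4, 6}) = 5
G(24) = mex({0, 1, 2, 3, 4}) = 5
G(25) = mex({0, 1, 3, 4, 7}) = 2
G(26) = mex({0, 1, 3, 4, 5, 7}) = 2
G(27) = mex({0, 1, 3, 5}) = 2
G(28) = mex({0, 1, 2, 5}) = 3
G(29) = mex({0, 1, 2, 4, 5, 6}) = 3
G(30) = mex({1, 2, 4, 6}) = 0
G(31) = mex({0, 1, 2, 3, 4, 6}) = 5
G(32) = mex({1, 2, 3, 4, 7}) = 0
G(33) = mex({0, 3, 7}) = 1
G(34) = mex({0, 2, 3, 5, 7}) = 1
G(35) = mex({0, 2, 3, 5, 6}) = 1
G(36) = mex({0, 1, 2, 5, 6}) = 3
G(37) = mex({0, 1, 2, 4, 5, 6}) = 3
G(38) = mex({0, 1, 2, 4}) = 3
G(39) = mex({0, 1, 2, 3, 4, 7}) = 5
G(40) = mex({0, 1, 2, 3, 4, 5, 7}) = 6
G(41) = mex({0, 1, 2, 3, 5, 7}) = 4
G(42) = mex({0, 1, 2, 3, 5, 6, 7}) = 4
G(43) = mex({0, 2, 3, 5, 6}) = 1
G(44) = mex({1, 2, 3, 4, 5, 6}) = 0
G(45) = mex({0, 1, 2, 3, 4, 6, 7}) = 5
Therefore G(45) = 5.

5


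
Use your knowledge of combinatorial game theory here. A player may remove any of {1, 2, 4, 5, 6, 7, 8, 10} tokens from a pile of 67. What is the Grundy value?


The subtraction set is S = {1, 2, 4, 5, 6, 7, 8, 10}.
G(k) = mex{ G(k - s) : s in S, s <= k }. We compute iteratively: G(0) = 0.
G(1) = mex({0}) = 1
G(2) = mex({0, 1}) = 2
G(3) = mex({1, 2}) = 0
G(4) = mex({0, 2}) = 1
G(5) = mex({0, 1}) = 2
G(6) = mex({0, 1, 2}) = 3
G(7) = mex({0, 1, 2, 3}) = 4
G(8) = mex({0, 1, 2, 3, 4}) = 5
G(9) = mex({0, 1, 2, 4, 5}) = 3
G(10) = mex({0, 1, 2, 3, 5}) = 4
G(11) = mex({0, 1, 2, 3, 4}) = 5
G(12) = mex({1, 2, 3, 4, 5}) = 0
G(13) = mex({0, 2, 3, 4, 5}) = 1
G(14) = mex({0, 1, 3, 4, 5}) = 2
G(15) = mex({1, 2, 3, 4, 5}) = 0
G(16) = mex({0, 2, 3, 4, 5}) = 1
G(17) = mex({0, 1, 3, 4, 5}) = 2
G(18) = mex({0, 1, 2, 4, 5}) = 3
G(19) = mex({0, 1, 2, 3, 5}) = 4
G(20) = mex({0, 1, 2, 3, 4}) = 5
G(21) = mex({0, 1, 2, 4, 5}) = 3
Observe that G(12)..G(21) = 0, 1, 2, 0, 1, 2, 3, 4, 5, 3 repeats G(0)..G(9) = 0, 1, 2, 0, 1, 2, 3, 4, 5, 3.
For k >= max(S) = 10, G(k) is determined by the previous 10 values G(k-10)..G(k-1); a window of 10 consecutive values has recurred shifted by 12, so by induction G(k + 12) = G(k) for all k >= 0: the sequence is periodic from the start with period 12.
One period: G(0..11) = 0, 1, 2, 0, 1, 2, 3, 4, 5, 3, 4, 5.
67 mod 12 = 7, so G(67) = G(7) = 4.

4


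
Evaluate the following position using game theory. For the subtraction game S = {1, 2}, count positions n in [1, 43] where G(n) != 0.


Subtraction set S = {1, 2}, so G(n) = n mod 3.
G(n) = 0 when n is a multiple of 3.
Multiples of 3 in [1, 43]: 14
N-positions (nonzero Grundy) = 43 - 14 = 29

29


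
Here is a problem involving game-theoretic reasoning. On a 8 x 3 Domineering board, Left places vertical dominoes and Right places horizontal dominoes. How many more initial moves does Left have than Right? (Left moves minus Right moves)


Board is 8 x 3 (rows x cols).
Left (vertical) placements: (rows-1) * cols = 7 * 3 = 21
Right (horizontal) placements: rows * (cols-1) = 8 * 2 = 16
Advantage = Left - Right = 21 - 16 = 5

5


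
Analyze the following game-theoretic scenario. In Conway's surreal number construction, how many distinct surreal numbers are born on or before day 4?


Day 0: {|} = 0 is born. Count = 1.
Day n: the number of surreal numbers born by day n is 2^(n+1) - 1.
By day 0: 2^1 - 1 = 1
By day 1: 2^2 - 1 = 3
By day 2: 2^3 - 1 = 7
By day 3: 2^4 - 1 = 15
By day 4: 2^5 - 1 = 31
By day 4: 31 surreal numbers.

31


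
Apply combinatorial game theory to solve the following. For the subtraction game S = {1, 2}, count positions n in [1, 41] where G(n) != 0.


Subtraction set S = {1, 2}, so G(n) = n mod 3.
G(n) = 0 when n is a multiple of 3.
Multiples of 3 in [1, 41]: 13
N-positions (nonzero Grundy) = 41 - 13 = 28

28


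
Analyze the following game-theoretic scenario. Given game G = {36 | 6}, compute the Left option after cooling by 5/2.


Original game: {36 | 6} (a switch {a | b} with a > b).
Cooling by t (for t below the temperature (a - b)/2 = 15) taxes each move by t: {a | b} cooled by t is {a - t | b + t}.
Cooling amount: t = 5/2
Cooled Left option: 36 - 5/2 = 67/2
Cooled Right option: 6 + 5/2 = 17/2
Cooled game: {67/2 | 17/2}
Left option = 67/2

67/2


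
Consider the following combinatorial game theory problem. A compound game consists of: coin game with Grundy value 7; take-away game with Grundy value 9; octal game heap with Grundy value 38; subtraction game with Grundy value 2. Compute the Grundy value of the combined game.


By the Sprague-Grundy theorem, the Grundy value of a sum of games is the XOR of individual Grundy values.
coin game: Grundy value = 7. Running XOR: 0 XOR 7 = 7
take-away game: Grundy value = 9. Running XOR: 7 XOR 9 = 14
octal game heap: Grundy value = 38. Running XOR: 14 XOR 38 = 40
subtraction game: Grundy value = 2. Running XOR: 40 XOR 2 = 42
The combined Grundy value is 42.

42


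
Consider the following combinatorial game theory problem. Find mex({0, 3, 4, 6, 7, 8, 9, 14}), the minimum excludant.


Set = {0, 3, 4, 6, 7, 8, 9, 14}
0 is in the set.
1 is NOT in the set. This is the mex.
mex = 1

1


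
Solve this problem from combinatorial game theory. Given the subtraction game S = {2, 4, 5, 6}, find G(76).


The subtraction set is S = {2, 4, 5, 6}.
G(k) = mex{ G(k - s) : s in S, s <= k }. We compute iteratively: G(0) = 0.
G(1) = mex({}) = 0
G(2) = mex({0}) = 1
G(3) = mex({0}) = 1
G(4) = mex({0, 1}) = 2
G(5) = mex({0, 1}) = 2
G(6) = mex({0, 1, 2}) = 3
G(7) = mex({0, 1, 2}) = 3
G(8) = mex({1, 2, 3}) = 0
G(9) = mex({1, 2, 3}) = 0
G(10) = mex({0, 2, 3}) = 1
G(11) = mex({0, 2, 3}) = 1
G(12) = mex({0, 1, 3}) = 2
G(13) = mex({0, 1, 3}) = 2
Observe that G(8)..G(13) = 0, 0, 1, 1, 2, 2 repeats G(0)..G(5) = 0, 0, 1, 1, 2, 2.
For k >= max(S) = 6, G(k) is determined by the previous 6 values G(k-6)..G(k-1); a window of 6 consecutive values has recurred shifted by 8, so by induction G(k + 8) = G(k) for all k >= 0: the sequence is periodic from the start with period 8.
One period: G(0..7) = 0, 0, 1, 1, 2, 2, 3, 3.
76 mod 8 = 4, so G(76) = G(4) = 2.

2


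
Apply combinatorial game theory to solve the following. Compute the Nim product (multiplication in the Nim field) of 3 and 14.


Nim multiplication is bilinear over XOR: (u XOR v) * w = (u*w) XOR (v*w).
So we split each operand into its bit components and XOR the pairwise Nim products.
3 = 1 + 2 (as XOR of powers of 2).
14 = 2 + 4 + 8 (as XOR of powers of 2).
Using the standard Nim-product table on single bits:
  2*2 = 3,   2*4 = 8,   2*8 = 12,
  4*4 = 6,   4*8 = 11,  8*8 = 13,
and  1*x = x (identity), k*l = l*k (commutative).
Pairwise Nim products:
  1 * 2 = 2
  1 * 4 = 4
  1 * 8 = 8
  2 * 2 = 3
  2 * 4 = 8
  2 * 8 = 12
XOR them: 2 XOR 4 XOR 8 XOR 3 XOR 8 XOR 12 = 9.
Result: 3 * 14 = 9 (in Nim).

9


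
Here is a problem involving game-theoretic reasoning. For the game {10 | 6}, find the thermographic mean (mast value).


Game = {10 | 6}, a switch {a | b} with numbers a > b.
Its thermograph has left wall a - t and right wall b + t, which meet at t = (a - b)/2, where both equal (a + b)/2. So the mast (mean value) is at (a + b)/2.
Mean = (10 + (6))/2 = 16/2 = 8

8


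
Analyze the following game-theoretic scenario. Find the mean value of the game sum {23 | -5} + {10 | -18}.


G1 = {23 | -5}, G2 = {10 | -18}
Each is a switch {a | b} with numbers a > b; its mean value is (a + b)/2, and mean value is additive over game sums: m(G1 + G2) = m(G1) + m(G2).
Mean of G1 = (23 + (-5))/2 = 18/2 = 9
Mean of G2 = (10 + (-18))/2 = -8/2 = -4
Mean of G1 + G2 = 9 + -4 = 5

5


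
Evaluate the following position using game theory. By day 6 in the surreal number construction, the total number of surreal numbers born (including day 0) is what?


Day 0: {|} = 0 is born. Count = 1.
Day n: the number of surreal numbers born by day n is 2^(n+1) - 1.
By day 0: 2^1 - 1 = 1
By day 1: 2^2 - 1 = 3
By day 2: 2^3 - 1 = 7
By day 3: 2^4 - 1 = 15
By day 4: 2^5 - 1 = 31
By day 5: 2^6 - 1 = 63
By day 6: 2^7 - 1 = 127
By day 6: 127 surreal numbers.

127


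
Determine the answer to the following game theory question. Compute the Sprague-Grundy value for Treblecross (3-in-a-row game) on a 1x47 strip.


Treblecross: place X on empty cells; 3-in-a-row wins.
Playing within two cells of an existing X lets the opponent win at once, so sensible play treats the cells i-2..i+2 around each X as dead. The player left with no safe cell loses, so this is a normal-play take-away game on strips of safe cells.
Placing X at cell i (0-indexed) of a strip of k safe cells leaves independent strips of sizes max(0, i-2) and max(0, k-i-3). Hence G(k) = mex{ G(max(0,i-2)) XOR G(max(0,k-i-3)) : 0 <= i < k }, with G(0) = 0.
G(1): splits (0,0):0^0=0 -> mex({0}) = 1
G(2): splits (0,0):0^0=0 -> mex({0}) = 1
G(3): splits (0,0):0^0=0 -> mex({0}) = 1
G(4): splits (0,1):0^1=1 (0,0):0^0=0 -> mex({0, 1}) = 2
G(5): splits (0,2):0^1=1 (0,1):0^1=1 (0,0):0^0=0 -> mex({0, 1}) = 2
G(6) = mex({1}) = 0
G(7) = mex({0, 1, 2}) = 3
G(8) = mex({0, 1, 2}) = 3
G(9) = mex({0, 2}) = 1
G(10) = mex({0, 2, 3}) = 1
G(11) = mex({0, 3}) = 1
G(12) = mex({1, 3}) = 0
G(13) = mex({0, 1, 2, 3}) = 4
G(14) = mex({0, 1, 2}) = 3
G(15) = mex({0, 1, 2}) = 3
G(16) = mex({0, 1, 2, 4}) = 3
G(17) = mex({0, 1, 3, 4}) = 2
G(18) = mex({0, 1, 3, 4}) = 2
G(19) = mex({0, 1, 3, 5}) = 2
G(20) = mex({0, 1, 2, 3, 5}) = 4
G(21) = mex({0, 1, 2, 3, 5}) = 4
G(22) = mex({1, 2, 6}) = 0
G(23) = mex({0, 1, 2, 3, 4, 6}) = 5
G(24) = mex({0, 1, 2, 3, 4}) = 5
G(25) = mex({0, 1, 3, 4, 7}) = 2
G(26) = mex({0, 1, 3, 4, 5, 7}) = 2
G(27) = mex({0, 1, 3, 5}) = 2
G(28) = mex({0, 1, 2, 5}) = 3
G(29) = mex({0, 1, 2, 4, 5, 6}) = 3
G(30) = mex({1, 2, 4, 6}) = 0
G(31) = mex({0, 1, 2, 3, 4, 6}) = 5
G(32) = mex({1, 2, 3, 4, 7}) = 0
G(33) = mex({0, 3, 7}) = 1
G(34) = mex({0, 2, 3, 5, 7}) = 1
G(35) = mex({0, 2, 3, 5, 6}) = 1
G(36) = mex({0, 1, 2, 5, 6}) = 3
G(37) = mex({0, 1, 2, 4, 5, 6}) = 3
G(38) = mex({0, 1, 2, 4}) = 3
G(39) = mex({0, 1, 2, 3, 4, 7}) = 5
G(40) = mex({0, 1, 2, 3, 4, 5, 7}) = 6
G(41) = mex({0, 1, 2, 3, 5, 7}) = 4
G(42) = mex({0, 1, 2, 3, 5, 6, 7}) = 4
G(43) = mex({0, 2, 3, 5, 6}) = 1
G(44) = mex({1, 2, 3, 4, 5, 6}) = 0
G(45) = mex({0, 1, 2, 3, 4, 6, 7}) = 5
G(46) = mex({0, 1, 2, 3, 4, 7}) = 5
G(47) = mex({0, 1, 2, 3, 4, 5, 7}) = 6
Therefore G(47) = 6.

6


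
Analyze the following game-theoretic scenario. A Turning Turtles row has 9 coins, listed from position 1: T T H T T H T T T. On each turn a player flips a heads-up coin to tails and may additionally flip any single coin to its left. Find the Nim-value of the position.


Coins: T T H T T H T T T
Key fact: a single head at position k behaves exactly like a Nim heap of size k (turning it to T and optionally flipping a coin at j < k corresponds to moving the heap from k to j, or to 0), and heads combine as a disjunctive sum (two heads at the same place would cancel, matching j XOR j = 0). So the Nim-value is the XOR of the 1-indexed positions of the heads.
Face-up positions (1-indexed): [3, 6]
XOR 0 with 3: 0 XOR 3 = 3
XOR 3 with 6: 3 XOR 6 = 5
Nim-value = 5

5


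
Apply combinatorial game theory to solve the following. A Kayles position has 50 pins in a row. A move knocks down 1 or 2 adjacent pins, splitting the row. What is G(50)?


Kayles: a move removes 1 or 2 adjacent pins from a contiguous row.
Removing pins from a row of k leaves two independent rows (a, b) with a + b = k - 1 (one pin) or a + b = k - 2 (two pins); an end removal gives a = 0.
By Sprague-Grundy, G(k) = mex{ G(a) XOR G(b) } over all these splits. G(0) = 0.
G(1): splits (0,0):0^0=0 -> mex({0}) = 1
G(2): splits (0,1):0^1=1 (0,0):0^0=0 -> mex({0, 1}) = 2
G(3): splits (0,2):0^2=2 (1,1):1^1=0 (0,1):0^1=1 -> mex({0, 1, 2}) = 3
G(4): splits (0,3):0^3=3 (1,2):1^2=3 (0,2):0^2=2 (1,1):1^1=0 -> mex({0, 2, 3}) = 1
G(5): splits (0,4):0^1=1 (1,3):1^3=2 (2,2):2^2=0 (0,3):0^3=3 (1,2):1^2=3 -> mex({0, 1, 2, 3}) = 4
G(6) = mex({0, 1, 2, 4}) = 3
G(7) = mex({0, 1, 3, 4, 5}) = 2
G(8) = mex({0, 2, 3, 5, 6}) = 1
G(9) = mex({0, 1, 2, 3, 6, 7}) = 4
G(10) = mex({0, 1, 3, 4, 5, 7}) = 2
G(11) = mex({0, 1, 2, 3, 4, 5}) = 6
G(12) = mex({0, 1, 2, 3, 5, 6, 7}) = 4
G(13) = mex({0, 2, 3, 4, 6, 7}) = 1
G(14) = mex({0, 1, 4, 5, 6, 7}) = 2
G(15) = mex({0, 1, 2, 3, 4, 5, 6}) = 7
G(16) = mex({0, 2, 3, 5, 6, 7}) = 1
G(17) = mex({0, 1, 2, 3, 5, 6, 7}) = 4
G(18) = mex({0, 1, 2, 4, 5, 6}) = 3
G(19) = mex({0, 1, 3, 4, 5, 7}) = 2
G(20) = mex({0, 2, 3, 4, 5, 6, 7}) = 1
G(21) = mex({0, 1, 2, 3, 5, 6, 7}) = 4
G(22) = mex({0, 1, 2, 3, 4, 5, 7}) = 6
G(23) = mex({0, 1, 2, 3, 4, 5, 6}) = 7
G(24) = mex({0, 1, 2, 3, 5, 6, 7}) = 4
G(25) = mex({0, 2, 3, 4, 6, 7}) = 1
G(26) = mex({0, 1, 3, 4, 5, 6, 7}) = 2
G(27) = mex({0, 1, 2, 3, 4, 5, 6, 7}) = 8
G(28) = mex({0, 1, 2, 3, 4, 6, 7, 8}) = 5
G(29) = mex({0, 1, 2, 3, 5, 6, 7, 8, 9}) = 4
G(30) = mex({0, 1, 2, 3, 4, 5, 6, 9, 10}) = 7
G(31) = mex({0, 1, 3, 4, 5, 7, 10, 11}) = 2
G(32) = mex({0, 2, 3, 4, 5, 6, 7, 9, 11}) = 1
G(33) = mex({0, 1, 2, 3, 4, 5, 6, 7, 9, 12}) = 8
G(34) = mex({0, 1, 2, 3, 4, 5, 7, 8, 11, 12}) = 6
G(35) = mex({0, 1, 2, 3, 4, 5, 6, 8, 9, 10, 11}) = 7
G(36) = mex({0, 1, 2, 3, 5, 6, 7, 9, 10}) = 4
G(37) = mex({0, 2, 3, 4, 6, 7, 9, 10, 11, 12}) = 1
G(38) = mex({0, 1, 3, 4, 5, 6, 7, 9, 10, 11, 12}) = 2
G(39) = mex({0, 1, 2, 4, 5, 6, 7, 9, 10, 12, 14}) = 3
G(40) = mex({0, 2, 3, 4, 6, 7, 11, 12, 14}) = 1
G(41) = mex({0, 1, 2, 3, 5, 6, 7, 9, 10, 11, 12}) = 4
G(42) = mex({0, 1, 2, 3, 4, 5, 6, 9, 10}) = 7
G(43) = mex({0, 1, 3, 4, 5, 7, 9, 10, 12, 15}) = 2
G(44) = mex({0, 2, 3, 4, 5, 6, 7, 9, 10, 12, 15}) = 1
G(45) = mex({0, 1, 2, 3, 4, 5, 6, 7, 9, 10, 12, 14}) = 8
G(46) = mex({0, 1, 3, 4, 5, 7, 8, 11, 12, 14}) = 2
G(47) = mex({0, 1, 2, 3, 4, 5, 6, 8, 9, 10, 11, 12}) = 7
G(48) = mex({0, 1, 2, 3, 5, 6, 7, 9, 10}) = 4
G(49) = mex({0, 2, 3, 4, 6, 7, 9, 10, 11, 12, 15}) = 1
G(50) = mex({0, 1, 4, 5, 6, 7, 9, 11, 12, 14, 15}) = 2
Therefore G(50) = 2.

2


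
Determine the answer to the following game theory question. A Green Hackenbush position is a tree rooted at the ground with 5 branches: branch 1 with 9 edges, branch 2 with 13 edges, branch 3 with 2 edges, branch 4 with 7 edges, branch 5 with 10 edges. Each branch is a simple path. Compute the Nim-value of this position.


The tree has 5 branches from the ground vertex.
In Green Hackenbush, the Nim-value of a simple path of length k is k.
Branch 1: length 9, Nim-value = 9
Branch 2: length 13, Nim-value = 13
Branch 3: length 2, Nim-value = 2
Branch 4: length 7, Nim-value = 7
Branch 5: length 10, Nim-value = 10
Total Nim-value = XOR of all branch values:
0 XOR 9 = 9
9 XOR 13 = 4
4 XOR 2 = 6
6 XOR 7 = 1
1 XOR 10 = 11
Nim-value of the tree = 11

11


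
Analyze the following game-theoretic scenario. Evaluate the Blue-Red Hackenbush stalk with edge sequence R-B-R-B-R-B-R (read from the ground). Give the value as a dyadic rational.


Edges (from ground): R-B-R-B-R-B-R
By Berlekamp's sign-expansion rule, a Blue-Red Hackenbush stalk has the value of the surreal number whose sign sequence is the edge sequence with B -> + and R -> -.
Sign sequence: -+-+-+-
Trace the sign expansion in the surreal number tree, starting from 0:
Edge 1: R (sign -) -> bounds (-inf, 0), value = -1
Edge 2: B (sign +) -> bounds (-1, 0), value = -1/2
Edge 3: R (sign -) -> bounds (-1, -1/2), value = -3/4
Edge 4: B (sign +) -> bounds (-3/4, -1/2), value = -5/8
Edge 5: R (sign -) -> bounds (-3/4, -5/8), value = -11/16
Edge 6: B (sign +) -> bounds (-11/16, -5/8), value = -21/32
Edge 7: R (sign -) -> bounds (-11/16, -21/32), value = -43/64
Game value = -43/64

-43/64
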